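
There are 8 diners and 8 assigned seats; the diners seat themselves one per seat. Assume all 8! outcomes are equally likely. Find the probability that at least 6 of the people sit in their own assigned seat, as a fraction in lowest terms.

Favorable outcomes: Σ_{i≥6} C(8,i)·!(8-i) = 28·1 + 8·0 + 1·1 = 29.
Total outcomes: 8! = 40320.
Probability = 29/40320 = 29/40320.

29/40320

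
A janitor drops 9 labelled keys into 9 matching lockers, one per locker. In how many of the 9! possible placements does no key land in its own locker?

133496

The subfactorial !9 = [9!/e] (nearest integer).
9! = 362880, and 362880/e ≈ 133496.09, so !9 = 133496.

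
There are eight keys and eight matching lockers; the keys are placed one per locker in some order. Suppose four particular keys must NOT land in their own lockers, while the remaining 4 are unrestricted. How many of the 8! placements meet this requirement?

24024

Inclusion-exclusion on the 4 forbidden self-matches:
Σ_{j=0}^{4} (-1)^j C(4,j)(8-j)!
= C(4,0)·8! - C(4,1)·7! + C(4,2)·6! - C(4,3)·5! + C(4,4)·4!
= 40320 - 20160 + 4320 - 480 + 24
= 24024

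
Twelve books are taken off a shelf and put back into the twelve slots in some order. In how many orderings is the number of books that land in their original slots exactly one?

176214840

Choose which one of the 12 is fixed: C(12,1) = 12.
The remaining 11 must be deranged: !11 = 14684570.
Total: 12 × 14684570 = 176214840.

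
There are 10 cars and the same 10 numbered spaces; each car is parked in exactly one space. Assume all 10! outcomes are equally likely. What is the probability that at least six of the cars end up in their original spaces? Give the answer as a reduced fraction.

17/28350

Favorable outcomes: Σ_{i≥6} C(10,i)·!(10-i) = 210·9 + 120·2 + 45·1 + 10·0 + 1·1 = 2176.
Total outcomes: 10! = 3628800.
Probability = 2176/3628800 = 17/28350.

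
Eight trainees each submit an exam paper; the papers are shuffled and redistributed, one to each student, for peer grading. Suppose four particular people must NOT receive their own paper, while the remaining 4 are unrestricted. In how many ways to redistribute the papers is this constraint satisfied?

24024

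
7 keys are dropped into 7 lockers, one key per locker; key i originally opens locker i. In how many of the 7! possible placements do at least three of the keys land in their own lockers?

407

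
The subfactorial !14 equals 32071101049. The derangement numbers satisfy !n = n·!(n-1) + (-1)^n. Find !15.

!15 = 15·32071101049 - 1 = 481066515734.

481066515734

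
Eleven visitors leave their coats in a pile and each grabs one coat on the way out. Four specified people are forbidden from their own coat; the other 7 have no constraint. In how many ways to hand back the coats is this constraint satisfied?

27422640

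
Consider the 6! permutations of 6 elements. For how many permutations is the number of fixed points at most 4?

719

Sum C(6,i)·!(6-i) for i = 0..4:
  i=0: C(6,0)·!6 = 1·265 = 265
  i=1: C(6,1)·!5 = 6·44 = 264
  i=2: C(6,2)·!4 = 15·9 = 135
  i=3: C(6,3)·!3 = 20·2 = 40
  i=4: C(6,4)·!2 = 15·1 = 15
Total = 719.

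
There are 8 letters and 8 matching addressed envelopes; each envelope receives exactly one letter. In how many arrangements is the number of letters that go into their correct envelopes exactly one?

Pick the single fixed position: C(8,1) = 8 ways.
The other 7 form a derangement: !7 = 1854.
Total: 8 × 1854 = 14832.

14832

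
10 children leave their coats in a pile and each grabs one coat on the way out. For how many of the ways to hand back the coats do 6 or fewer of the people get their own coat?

Sum C(10,i)·!(10-i) for i = 0..6:
  i=0: C(10,0)·!10 = 1·1334961 = 1334961
  i=1: C(10,1)·!9 = 10·133496 = 1334960
  i=2: C(10,2)·!8 = 45·14833 = 667485
  i=3: C(10,3)·!7 = 120·1854 = 222480
  i=4: C(10,4)·!6 = 210·265 = 55650
  i=5: C(10,5)·!5 = 252·44 = 11088
  i=6: C(10,6)·!4 = 210·9 = 1890
Total = 3628514.

3628514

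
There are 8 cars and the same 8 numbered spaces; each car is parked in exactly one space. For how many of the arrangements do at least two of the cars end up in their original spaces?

Sum C(8,i)·!(8-i) for i = 2..8:
  i=2: C(8,2)·!6 = 28·265 = 7420
  i=3: C(8,3)·!5 = 56·44 = 2464
  i=4: C(8,4)·!4 = 70·9 = 630
  i=5: C(8,5)·!3 = 56·2 = 112
  i=6: C(8,6)·!2 = 28·1 = 28
  i=7: C(8,7)·!1 = 8·0 = 0
  i=8: C(8,8)·!0 = 1·1 = 1
Total = 10655.

10655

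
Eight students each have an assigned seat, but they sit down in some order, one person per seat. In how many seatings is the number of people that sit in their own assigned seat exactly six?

Pick the 6 fixed positions: C(8,6) = 28 ways.
The remaining 2 must be deranged: !2 = 1.
Total: 28 × 1 = 28.

28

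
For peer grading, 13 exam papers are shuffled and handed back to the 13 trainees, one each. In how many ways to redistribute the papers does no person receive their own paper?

2290792932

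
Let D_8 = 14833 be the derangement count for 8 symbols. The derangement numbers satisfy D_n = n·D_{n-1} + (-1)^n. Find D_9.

133496

D_9 = 9·14833 - 1 = 133496.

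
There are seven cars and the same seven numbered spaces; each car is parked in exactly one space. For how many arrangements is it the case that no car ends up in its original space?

1854

The number of derangements of 7 is !7 = Σ_{k=0}^{7} (-1)^k·7!/k!
= 7! - 7!/1! + 7!/2! - 7!/3! + 7!/4! - 7!/5! + 7!/6! - 7!/7!
= 5040 - 5040 + 2520 - 840 + 210 - 42 + 7 - 1
= 1854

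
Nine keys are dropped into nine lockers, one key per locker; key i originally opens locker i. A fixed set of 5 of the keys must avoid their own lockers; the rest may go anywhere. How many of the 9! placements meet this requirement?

Let A_j be the event that the j-th constrained one is fixed. By inclusion-exclusion over the 5 events:
Σ_{j=0}^{5} (-1)^j C(5,j)(9-j)!
= C(5,0)·9! - C(5,1)·8! + C(5,2)·7! - C(5,3)·6! + C(5,4)·5! - C(5,5)·4!
= 362880 - 201600 + 50400 - 7200 + 600 - 24
= 205056

205056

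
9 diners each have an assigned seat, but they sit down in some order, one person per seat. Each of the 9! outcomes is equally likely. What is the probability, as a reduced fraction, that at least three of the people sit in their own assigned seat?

29143/362880

Favorable outcomes: Σ_{i≥3} C(9,i)·!(9-i) = 84·265 + 126·44 + 126·9 + 84·2 + 36·1 + 9·0 + 1·1 = 29143.
Total outcomes: 9! = 362880.
Probability = 29143/362880 = 29143/362880.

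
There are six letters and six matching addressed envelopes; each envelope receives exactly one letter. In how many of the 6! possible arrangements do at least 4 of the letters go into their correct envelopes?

16

# with exactly i fixed is C(6,i)·!(6-i); sum over i=4..6:
  i=4: C(6,4)·!2 = 15·1 = 15
  i=5: C(6,5)·!1 = 6·0 = 0
  i=6: C(6,6)·!0 = 1·1 = 1
Total = 16.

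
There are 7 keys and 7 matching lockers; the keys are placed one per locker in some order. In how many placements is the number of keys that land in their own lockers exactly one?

1855

Choose which one of the 7 is fixed: C(7,1) = 7.
The other 6 form a derangement: !6 = 265.
Total: 7 × 265 = 1855.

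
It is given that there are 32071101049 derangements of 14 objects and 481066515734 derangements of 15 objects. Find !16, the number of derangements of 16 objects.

!16 = (16-1)·(!15 + !14) = 15·(481066515734 + 32071101049) = 15·513137616783 = 7697064251745.

7697064251745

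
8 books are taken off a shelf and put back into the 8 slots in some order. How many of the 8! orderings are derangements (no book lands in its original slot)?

14833

!8 = 8! · Σ_{k=0}^{8} (-1)^k/k!
= 8! - 8!/1! + 8!/2! - 8!/3! + 8!/4! - 8!/5! + 8!/6! - 8!/7! + 8!/8!
= 40320 - 40320 + 20160 - 6720 + 1680 - 336 + 56 - 8 + 1
= 14833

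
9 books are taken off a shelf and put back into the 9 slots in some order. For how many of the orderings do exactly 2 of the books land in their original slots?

66744

Choose which 2 of the 9 are fixed: C(9,2) = 36.
The remaining 7 must be deranged: !7 = 1854.
Total: 36 × 1854 = 66744.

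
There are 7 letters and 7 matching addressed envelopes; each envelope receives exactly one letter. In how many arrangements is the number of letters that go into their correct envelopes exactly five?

21

Pick the 5 fixed positions: C(7,5) = 21 ways.
The remaining 2 must be deranged: !2 = 1.
Total: 21 × 1 = 21.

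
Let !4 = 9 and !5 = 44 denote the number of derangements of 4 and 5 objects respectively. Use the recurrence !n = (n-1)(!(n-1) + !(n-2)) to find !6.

!6 = (6-1)·(!5 + !4) = 5·(44 + 9) = 5·53 = 265.

265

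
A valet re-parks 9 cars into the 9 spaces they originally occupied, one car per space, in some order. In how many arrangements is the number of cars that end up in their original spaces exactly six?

Pick the 6 fixed positions: C(9,6) = 84 ways.
The other 3 form a derangement: !3 = 2.
Total: 84 × 2 = 168.

168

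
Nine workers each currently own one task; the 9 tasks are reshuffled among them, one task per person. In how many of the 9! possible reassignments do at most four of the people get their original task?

# with exactly i fixed is C(9,i)·!(9-i); sum over i=0..4:
  i=0: C(9,0)·!9 = 1·133496 = 133496
  i=1: C(9,1)·!8 = 9·14833 = 133497
  i=2: C(9,2)·!7 = 36·1854 = 66744
  i=3: C(9,3)·!6 = 84·265 = 22260
  i=4: C(9,4)·!5 = 126·44 = 5544
Total = 361541.

361541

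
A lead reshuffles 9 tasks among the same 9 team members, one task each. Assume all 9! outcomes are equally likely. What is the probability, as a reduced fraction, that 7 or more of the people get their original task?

37/362880

Favorable outcomes: Σ_{i≥7} C(9,i)·!(9-i) = 36·1 + 9·0 + 1·1 = 37.
Total outcomes: 9! = 362880.
Probability = 37/362880 = 37/362880.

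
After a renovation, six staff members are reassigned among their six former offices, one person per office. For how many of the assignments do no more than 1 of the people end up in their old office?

# with exactly i fixed is C(6,i)·!(6-i); sum over i=0..1:
  i=0: C(6,0)·!6 = 1·265 = 265
  i=1: C(6,1)·!5 = 6·44 = 264
Total = 529.

529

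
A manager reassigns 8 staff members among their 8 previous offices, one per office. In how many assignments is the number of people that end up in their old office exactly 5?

Pick the 5 fixed positions: C(8,5) = 56 ways.
The remaining 3 must be deranged: !3 = 2.
Total: 56 × 2 = 112.

112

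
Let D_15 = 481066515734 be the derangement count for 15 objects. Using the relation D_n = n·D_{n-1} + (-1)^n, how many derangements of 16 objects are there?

7697064251745

D_16 = 16·481066515734 + 1 = 7697064251745.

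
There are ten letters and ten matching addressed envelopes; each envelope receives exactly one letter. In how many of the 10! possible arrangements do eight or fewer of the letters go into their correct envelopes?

3628799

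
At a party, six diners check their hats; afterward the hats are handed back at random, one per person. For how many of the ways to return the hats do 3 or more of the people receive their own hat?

# with exactly i fixed is C(6,i)·!(6-i); sum over i=3..6:
  i=3: C(6,3)·!3 = 20·2 = 40
  i=4: C(6,4)·!2 = 15·1 = 15
  i=5: C(6,5)·!1 = 6·0 = 0
  i=6: C(6,6)·!0 = 1·1 = 1
Total = 56.

56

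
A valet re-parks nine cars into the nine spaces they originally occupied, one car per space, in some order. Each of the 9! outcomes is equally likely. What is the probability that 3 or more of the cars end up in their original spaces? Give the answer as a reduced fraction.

29143/362880

Favorable outcomes: Σ_{i≥3} C(9,i)·!(9-i) = 84·265 + 126·44 + 126·9 + 84·2 + 36·1 + 9·0 + 1·1 = 29143.
Total outcomes: 9! = 362880.
Probability = 29143/362880 = 29143/362880.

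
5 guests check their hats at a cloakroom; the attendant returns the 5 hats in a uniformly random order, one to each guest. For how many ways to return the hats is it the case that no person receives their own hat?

44

Recurrence: !5 = 5·!4 + (-1)^5.
!5 = 5·9 - 1 = 44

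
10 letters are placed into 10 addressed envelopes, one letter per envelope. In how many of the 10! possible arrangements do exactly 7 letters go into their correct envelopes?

Choose which 7 of the 10 are fixed: C(10,7) = 120.
The remaining 3 must be deranged: !3 = 2.
Total: 120 × 2 = 240.

240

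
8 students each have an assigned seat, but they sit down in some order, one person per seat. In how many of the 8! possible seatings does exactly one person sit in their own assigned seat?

Pick the single fixed position: C(8,1) = 8 ways.
The other 7 form a derangement: !7 = 1854.
Total: 8 × 1854 = 14832.

14832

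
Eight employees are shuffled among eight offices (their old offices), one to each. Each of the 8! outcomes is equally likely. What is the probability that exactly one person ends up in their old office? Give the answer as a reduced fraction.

Favorable outcomes: C(8,1)·!7 = 8·1854 = 14832.
Total outcomes: 8! = 40320.
Probability = 14832/40320 = 103/280.

103/280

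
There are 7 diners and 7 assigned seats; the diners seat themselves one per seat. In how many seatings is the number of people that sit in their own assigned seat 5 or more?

22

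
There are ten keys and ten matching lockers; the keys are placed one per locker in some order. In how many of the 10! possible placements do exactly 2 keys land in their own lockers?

Choose which 2 of the 10 are fixed: C(10,2) = 45.
The other 8 form a derangement: !8 = 14833.
Total: 45 × 14833 = 667485.

667485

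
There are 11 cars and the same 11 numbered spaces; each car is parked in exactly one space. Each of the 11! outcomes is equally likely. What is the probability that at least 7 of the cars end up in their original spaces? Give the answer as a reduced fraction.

839/9979200

Favorable outcomes: Σ_{i≥7} C(11,i)·!(11-i) = 330·9 + 165·2 + 55·1 + 11·0 + 1·1 = 3356.
Total outcomes: 11! = 39916800.
Probability = 3356/39916800 = 839/9979200.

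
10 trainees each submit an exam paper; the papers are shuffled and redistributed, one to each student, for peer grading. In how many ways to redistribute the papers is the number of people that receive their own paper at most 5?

Sum C(10,i)·!(10-i) for i = 0..5:
  i=0: C(10,0)·!10 = 1·1334961 = 1334961
  i=1: C(10,1)·!9 = 10·133496 = 1334960
  i=2: C(10,2)·!8 = 45·14833 = 667485
  i=3: C(10,3)·!7 = 120·1854 = 222480
  i=4: C(10,4)·!6 = 210·265 = 55650
  i=5: C(10,5)·!5 = 252·44 = 11088
Total = 3626624.

3626624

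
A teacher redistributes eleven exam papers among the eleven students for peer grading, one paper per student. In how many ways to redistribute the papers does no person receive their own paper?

14684570

Recurrence: !11 = 10·(!10 + !9).
!11 = 10·(1334961 + 133496) = 10·1468457 = 14684570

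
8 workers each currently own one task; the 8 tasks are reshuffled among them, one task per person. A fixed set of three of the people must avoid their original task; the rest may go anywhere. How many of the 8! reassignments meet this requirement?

Inclusion-exclusion on the 3 forbidden self-matches:
Σ_{j=0}^{3} (-1)^j C(3,j)(8-j)!
= C(3,0)·8! - C(3,1)·7! + C(3,2)·6! - C(3,3)·5!
= 40320 - 15120 + 2160 - 120
= 27240

27240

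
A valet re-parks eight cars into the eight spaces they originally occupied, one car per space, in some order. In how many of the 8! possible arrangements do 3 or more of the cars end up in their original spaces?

3235

Sum C(8,i)·!(8-i) for i = 3..8:
  i=3: C(8,3)·!5 = 56·44 = 2464
  i=4: C(8,4)·!4 = 70·9 = 630
  i=5: C(8,5)·!3 = 56·2 = 112
  i=6: C(8,6)·!2 = 28·1 = 28
  i=7: C(8,7)·!1 = 8·0 = 0
  i=8: C(8,8)·!0 = 1·1 = 1
Total = 3235.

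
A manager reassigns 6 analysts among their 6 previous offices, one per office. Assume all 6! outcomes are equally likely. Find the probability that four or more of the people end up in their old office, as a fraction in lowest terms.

1/45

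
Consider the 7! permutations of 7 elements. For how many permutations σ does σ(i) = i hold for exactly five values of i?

21

Pick the 5 fixed positions: C(7,5) = 21 ways.
The other 2 form a derangement: !2 = 1.
Total: 21 × 1 = 21.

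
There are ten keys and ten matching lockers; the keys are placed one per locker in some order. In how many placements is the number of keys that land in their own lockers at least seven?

# with exactly i fixed is C(10,i)·!(10-i); sum over i=7..10:
  i=7: C(10,7)·!3 = 120·2 = 240
  i=8: C(10,8)·!2 = 45·1 = 45
  i=9: C(10,9)·!1 = 10·0 = 0
  i=10: C(10,10)·!0 = 1·1 = 1
Total = 286.

286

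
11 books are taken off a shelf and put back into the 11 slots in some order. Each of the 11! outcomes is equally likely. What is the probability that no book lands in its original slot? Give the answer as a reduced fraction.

Favorable outcomes: !11 = 14684570.
Total outcomes: 11! = 39916800.
Probability = 14684570/39916800 = 1468457/3991680.

1468457/3991680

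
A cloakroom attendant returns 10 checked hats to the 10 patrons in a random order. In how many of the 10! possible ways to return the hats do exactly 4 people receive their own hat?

55650

Pick the 4 fixed positions: C(10,4) = 210 ways.
The remaining 6 must be deranged: !6 = 265.
Total: 210 × 265 = 55650.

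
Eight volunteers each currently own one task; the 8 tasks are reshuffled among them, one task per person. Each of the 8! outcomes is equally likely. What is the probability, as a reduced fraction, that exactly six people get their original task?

1/1440

Favorable outcomes: C(8,6)·!2 = 28·1 = 28.
Total outcomes: 8! = 40320.
Probability = 28/40320 = 1/1440.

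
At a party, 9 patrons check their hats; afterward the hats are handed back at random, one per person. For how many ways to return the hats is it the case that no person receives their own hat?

133496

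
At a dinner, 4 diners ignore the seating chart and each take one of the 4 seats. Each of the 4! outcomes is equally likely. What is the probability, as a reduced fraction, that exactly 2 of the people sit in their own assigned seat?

Favorable outcomes: C(4,2)·!2 = 6·1 = 6.
Total outcomes: 4! = 24.
Probability = 6/24 = 1/4.

1/4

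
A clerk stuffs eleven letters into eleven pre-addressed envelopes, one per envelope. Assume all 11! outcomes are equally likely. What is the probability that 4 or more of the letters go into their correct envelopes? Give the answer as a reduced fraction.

Favorable outcomes: Σ_{i≥4} C(11,i)·!(11-i) = 330·1854 + 462·265 + 462·44 + 330·9 + 165·2 + 55·1 + 11·0 + 1·1 = 757934.
Total outcomes: 11! = 39916800.
Probability = 757934/39916800 = 378967/19958400.

378967/19958400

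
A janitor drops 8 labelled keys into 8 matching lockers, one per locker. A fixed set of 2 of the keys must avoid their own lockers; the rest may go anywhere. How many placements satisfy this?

30960

Let A_j be the event that the j-th constrained one is fixed. By inclusion-exclusion over the 2 events:
Σ_{j=0}^{2} (-1)^j C(2,j)(8-j)!
= C(2,0)·8! - C(2,1)·7! + C(2,2)·6!
= 40320 - 10080 + 720
= 30960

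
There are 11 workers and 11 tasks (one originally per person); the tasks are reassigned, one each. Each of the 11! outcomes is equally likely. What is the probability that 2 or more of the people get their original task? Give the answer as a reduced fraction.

10547659/39916800

Favorable outcomes: Σ_{i≥2} C(11,i)·!(11-i) = 55·133496 + 165·14833 + 330·1854 + 462·265 + 462·44 + 330·9 + 165·2 + 55·1 + 11·0 + 1·1 = 10547659.
Total outcomes: 11! = 39916800.
Probability = 10547659/39916800 = 10547659/39916800.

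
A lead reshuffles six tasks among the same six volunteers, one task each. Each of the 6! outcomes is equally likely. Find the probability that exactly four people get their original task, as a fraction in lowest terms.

1/48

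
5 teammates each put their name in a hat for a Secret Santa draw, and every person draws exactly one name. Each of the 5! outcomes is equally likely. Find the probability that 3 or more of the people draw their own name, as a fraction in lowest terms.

Favorable outcomes: Σ_{i≥3} C(5,i)·!(5-i) = 10·1 + 5·0 + 1·1 = 11.
Total outcomes: 5! = 120.
Probability = 11/120 = 11/120.

11/120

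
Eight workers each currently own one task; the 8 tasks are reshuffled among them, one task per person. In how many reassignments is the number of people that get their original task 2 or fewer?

Sum C(8,i)·!(8-i) for i = 0..2:
  i=0: C(8,0)·!8 = 1·14833 = 14833
  i=1: C(8,1)·!7 = 8·1854 = 14832
  i=2: C(8,2)·!6 = 28·265 = 7420
Total = 37085.

37085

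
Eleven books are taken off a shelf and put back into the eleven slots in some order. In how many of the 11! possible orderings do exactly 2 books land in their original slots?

7342280

Pick the 2 fixed positions: C(11,2) = 55 ways.
The other 9 form a derangement: !9 = 133496.
Total: 55 × 133496 = 7342280.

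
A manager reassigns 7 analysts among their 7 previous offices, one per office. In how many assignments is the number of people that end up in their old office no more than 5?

5039

# with exactly i fixed is C(7,i)·!(7-i); sum over i=0..5:
  i=0: C(7,0)·!7 = 1·1854 = 1854
  i=1: C(7,1)·!6 = 7·265 = 1855
  i=2: C(7,2)·!5 = 21·44 = 924
  i=3: C(7,3)·!4 = 35·9 = 315
  i=4: C(7,4)·!3 = 35·2 = 70
  i=5: C(7,5)·!2 = 21·1 = 21
Total = 5039.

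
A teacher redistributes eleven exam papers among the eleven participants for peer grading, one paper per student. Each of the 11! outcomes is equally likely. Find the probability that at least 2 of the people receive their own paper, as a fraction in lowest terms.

10547659/39916800

Favorable outcomes: Σ_{i≥2} C(11,i)·!(11-i) = 55·133496 + 165·14833 + 330·1854 + 462·265 + 462·44 + 330·9 + 165·2 + 55·1 + 11·0 + 1·1 = 10547659.
Total outcomes: 11! = 39916800.
Probability = 10547659/39916800 = 10547659/39916800.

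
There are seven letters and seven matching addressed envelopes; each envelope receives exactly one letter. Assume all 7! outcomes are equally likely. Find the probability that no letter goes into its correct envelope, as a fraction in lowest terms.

103/280

Favorable outcomes: !7 = 1854.
Total outcomes: 7! = 5040.
Probability = 1854/5040 = 103/280.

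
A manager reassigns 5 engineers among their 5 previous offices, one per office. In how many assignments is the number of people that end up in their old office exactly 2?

20

Pick the 2 fixed positions: C(5,2) = 10 ways.
The remaining 3 must be deranged: !3 = 2.
Total: 10 × 2 = 20.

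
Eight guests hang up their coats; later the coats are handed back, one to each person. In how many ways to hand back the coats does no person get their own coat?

14833

By inclusion-exclusion, !8 = Σ (-1)^k · 8!/k! for k=0..8
= 8! - 8!/1! + 8!/2! - 8!/3! + 8!/4! - 8!/5! + 8!/6! - 8!/7! + 8!/8!
= 40320 - 40320 + 20160 - 6720 + 1680 - 336 + 56 - 8 + 1
= 14833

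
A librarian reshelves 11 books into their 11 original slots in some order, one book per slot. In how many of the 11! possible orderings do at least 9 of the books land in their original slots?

# with exactly i fixed is C(11,i)·!(11-i); sum over i=9..11:
  i=9: C(11,9)·!2 = 55·1 = 55
  i=10: C(11,10)·!1 = 11·0 = 0
  i=11: C(11,11)·!0 = 1·1 = 1
Total = 56.

56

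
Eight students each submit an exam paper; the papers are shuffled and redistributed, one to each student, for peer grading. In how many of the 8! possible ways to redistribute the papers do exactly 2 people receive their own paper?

7420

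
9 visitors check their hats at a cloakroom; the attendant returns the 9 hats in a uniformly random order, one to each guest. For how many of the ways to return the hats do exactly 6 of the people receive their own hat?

Pick the 6 fixed positions: C(9,6) = 84 ways.
The remaining 3 must be deranged: !3 = 2.
Total: 84 × 2 = 168.

168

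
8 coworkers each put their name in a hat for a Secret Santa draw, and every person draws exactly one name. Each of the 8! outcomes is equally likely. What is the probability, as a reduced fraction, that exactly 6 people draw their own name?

Favorable outcomes: C(8,6)·!2 = 28·1 = 28.
Total outcomes: 8! = 40320.
Probability = 28/40320 = 1/1440.

1/1440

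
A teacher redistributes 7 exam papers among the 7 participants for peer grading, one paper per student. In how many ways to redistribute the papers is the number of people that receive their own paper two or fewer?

# with exactly i fixed is C(7,i)·!(7-i); sum over i=0..2:
  i=0: C(7,0)·!7 = 1·1854 = 1854
  i=1: C(7,1)·!6 = 7·265 = 1855
  i=2: C(7,2)·!5 = 21·44 = 924
Total = 4633.

4633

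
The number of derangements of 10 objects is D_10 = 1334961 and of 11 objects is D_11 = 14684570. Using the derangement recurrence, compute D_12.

176214841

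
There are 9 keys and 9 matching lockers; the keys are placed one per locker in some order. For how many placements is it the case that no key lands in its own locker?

133496

!9 is the nearest integer to 9!/e.
9! = 362880, and 362880/e ≈ 133496.09, so !9 = 133496.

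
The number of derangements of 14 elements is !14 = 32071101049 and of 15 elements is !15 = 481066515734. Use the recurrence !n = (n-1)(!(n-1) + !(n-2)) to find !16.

7697064251745

!16 = (16-1)·(!15 + !14) = 15·(481066515734 + 32071101049) = 15·513137616783 = 7697064251745.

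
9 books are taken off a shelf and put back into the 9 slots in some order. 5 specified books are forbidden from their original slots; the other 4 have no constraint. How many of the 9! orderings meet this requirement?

205056

Inclusion-exclusion on the 5 forbidden self-matches:
Σ_{j=0}^{5} (-1)^j C(5,j)(9-j)!
= C(5,0)·9! - C(5,1)·8! + C(5,2)·7! - C(5,3)·6! + C(5,4)·5! - C(5,5)·4!
= 362880 - 201600 + 50400 - 7200 + 600 - 24
= 205056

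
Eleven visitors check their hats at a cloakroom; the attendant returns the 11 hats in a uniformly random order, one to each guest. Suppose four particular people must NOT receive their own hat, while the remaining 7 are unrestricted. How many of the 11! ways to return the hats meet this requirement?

Inclusion-exclusion on the 4 forbidden self-matches:
Σ_{j=0}^{4} (-1)^j C(4,j)(11-j)!
= C(4,0)·11! - C(4,1)·10! + C(4,2)·9! - C(4,3)·8! + C(4,4)·7!
= 39916800 - 14515200 + 2177280 - 161280 + 5040
= 27422640

27422640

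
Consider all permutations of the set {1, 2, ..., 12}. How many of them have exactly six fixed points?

Choose which 6 of the 12 are fixed: C(12,6) = 924.
The other 6 form a derangement: !6 = 265.
Total: 924 × 265 = 244860.

244860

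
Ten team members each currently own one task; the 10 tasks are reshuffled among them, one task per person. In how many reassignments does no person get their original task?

1334961

!10 = 10! · Σ_{k=0}^{10} (-1)^k/k!
= 10! - 10!/1! + 10!/2! - 10!/3! + 10!/4! - 10!/5! + 10!/6! - 10!/7! + 10!/8! - 10!/9! + 10!/10!
= 3628800 - 3628800 + 1814400 - 604800 + 151200 - 30240 + 5040 - 720 + 90 - 10 + 1
= 1334961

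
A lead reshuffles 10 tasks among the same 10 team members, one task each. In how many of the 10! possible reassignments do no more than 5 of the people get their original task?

3626624

# with exactly i fixed is C(10,i)·!(10-i); sum over i=0..5:
  i=0: C(10,0)·!10 = 1·1334961 = 1334961
  i=1: C(10,1)·!9 = 10·133496 = 1334960
  i=2: C(10,2)·!8 = 45·14833 = 667485
  i=3: C(10,3)·!7 = 120·1854 = 222480
  i=4: C(10,4)·!6 = 210·265 = 55650
  i=5: C(10,5)·!5 = 252·44 = 11088
Total = 3626624.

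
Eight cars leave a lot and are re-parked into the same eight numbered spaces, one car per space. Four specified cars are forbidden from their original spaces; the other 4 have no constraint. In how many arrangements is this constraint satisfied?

24024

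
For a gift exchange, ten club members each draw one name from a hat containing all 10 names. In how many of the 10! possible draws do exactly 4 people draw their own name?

Pick the 4 fixed positions: C(10,4) = 210 ways.
The other 6 form a derangement: !6 = 265.
Total: 210 × 265 = 55650.

55650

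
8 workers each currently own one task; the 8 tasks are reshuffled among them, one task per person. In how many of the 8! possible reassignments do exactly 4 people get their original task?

Pick the 4 fixed positions: C(8,4) = 70 ways.
The remaining 4 must be deranged: !4 = 9.
Total: 70 × 9 = 630.

630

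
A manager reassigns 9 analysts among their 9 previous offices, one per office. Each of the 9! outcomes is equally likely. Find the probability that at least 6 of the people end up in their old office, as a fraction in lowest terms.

Favorable outcomes: Σ_{i≥6} C(9,i)·!(9-i) = 84·2 + 36·1 + 9·0 + 1·1 = 205.
Total outcomes: 9! = 362880.
Probability = 205/362880 = 41/72576.

41/72576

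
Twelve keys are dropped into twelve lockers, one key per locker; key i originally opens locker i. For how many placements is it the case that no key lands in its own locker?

176214841

The subfactorial !12 = [12!/e] (nearest integer).
12! = 479001600, and 479001600/e ≈ 176214840.93, so !12 = 176214841.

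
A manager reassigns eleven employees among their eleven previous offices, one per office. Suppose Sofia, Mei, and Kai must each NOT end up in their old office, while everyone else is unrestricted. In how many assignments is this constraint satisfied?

Let A_j be the event that the j-th constrained one is fixed. By inclusion-exclusion over the 3 events:
Σ_{j=0}^{3} (-1)^j C(3,j)(11-j)!
= C(3,0)·11! - C(3,1)·10! + C(3,2)·9! - C(3,3)·8!
= 39916800 - 10886400 + 1088640 - 40320
= 30078720

30078720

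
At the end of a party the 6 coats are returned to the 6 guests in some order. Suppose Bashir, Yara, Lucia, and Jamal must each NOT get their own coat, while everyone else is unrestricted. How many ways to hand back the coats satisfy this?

Inclusion-exclusion on the 4 forbidden self-matches:
Σ_{j=0}^{4} (-1)^j C(4,j)(6-j)!
= C(4,0)·6! - C(4,1)·5! + C(4,2)·4! - C(4,3)·3! + C(4,4)·2!
= 720 - 480 + 144 - 24 + 2
= 362

362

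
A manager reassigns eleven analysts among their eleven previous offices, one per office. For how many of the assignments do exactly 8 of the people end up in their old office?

330

Choose which 8 of the 11 are fixed: C(11,8) = 165.
The other 3 form a derangement: !3 = 2.
Total: 165 × 2 = 330.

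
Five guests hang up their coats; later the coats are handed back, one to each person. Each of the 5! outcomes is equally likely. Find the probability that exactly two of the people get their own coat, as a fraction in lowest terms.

1/6

Favorable outcomes: C(5,2)·!3 = 10·2 = 20.
Total outcomes: 5! = 120.
Probability = 20/120 = 1/6.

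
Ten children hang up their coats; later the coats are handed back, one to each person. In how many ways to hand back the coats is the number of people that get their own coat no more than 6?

3628514

Sum C(10,i)·!(10-i) for i = 0..6:
  i=0: C(10,0)·!10 = 1·1334961 = 1334961
  i=1: C(10,1)·!9 = 10·133496 = 1334960
  i=2: C(10,2)·!8 = 45·14833 = 667485
  i=3: C(10,3)·!7 = 120·1854 = 222480
  i=4: C(10,4)·!6 = 210·265 = 55650
  i=5: C(10,5)·!5 = 252·44 = 11088
  i=6: C(10,6)·!4 = 210·9 = 1890
Total = 3628514.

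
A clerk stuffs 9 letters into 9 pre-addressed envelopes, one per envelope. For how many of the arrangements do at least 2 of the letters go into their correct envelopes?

95887

# with exactly i fixed is C(9,i)·!(9-i); sum over i=2..9:
  i=2: C(9,2)·!7 = 36·1854 = 66744
  i=3: C(9,3)·!6 = 84·265 = 22260
  i=4: C(9,4)·!5 = 126·44 = 5544
  i=5: C(9,5)·!4 = 126·9 = 1134
  i=6: C(9,6)·!3 = 84·2 = 168
  i=7: C(9,7)·!2 = 36·1 = 36
  i=8: C(9,8)·!1 = 9·0 = 0
  i=9: C(9,9)·!0 = 1·1 = 1
Total = 95887.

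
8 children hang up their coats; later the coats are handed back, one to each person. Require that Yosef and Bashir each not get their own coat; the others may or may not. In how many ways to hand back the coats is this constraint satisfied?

30960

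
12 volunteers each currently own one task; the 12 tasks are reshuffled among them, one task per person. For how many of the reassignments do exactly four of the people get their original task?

7342335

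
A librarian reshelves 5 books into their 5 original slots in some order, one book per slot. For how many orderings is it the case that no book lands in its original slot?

Recurrence: !5 = 4·(!4 + !3).
!5 = 4·(9 + 2) = 4·11 = 44

44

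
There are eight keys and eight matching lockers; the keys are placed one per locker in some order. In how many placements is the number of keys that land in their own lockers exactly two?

Choose which 2 of the 8 are fixed: C(8,2) = 28.
The other 6 form a derangement: !6 = 265.
Total: 28 × 265 = 7420.

7420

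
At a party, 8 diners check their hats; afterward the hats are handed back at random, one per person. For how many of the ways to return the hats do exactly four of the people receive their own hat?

630

Choose which 4 of the 8 are fixed: C(8,4) = 70.
The other 4 form a derangement: !4 = 9.
Total: 70 × 9 = 630.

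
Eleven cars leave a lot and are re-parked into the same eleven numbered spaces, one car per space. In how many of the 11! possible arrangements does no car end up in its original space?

The subfactorial !11 = [11!/e] (nearest integer).
11! = 39916800, and 39916800/e ≈ 14684570.08, so !11 = 14684570.

14684570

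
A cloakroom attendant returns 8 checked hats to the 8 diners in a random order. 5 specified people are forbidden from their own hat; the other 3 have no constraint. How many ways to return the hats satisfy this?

Let A_j be the event that the j-th constrained one is fixed. By inclusion-exclusion over the 5 events:
Σ_{j=0}^{5} (-1)^j C(5,j)(8-j)!
= C(5,0)·8! - C(5,1)·7! + C(5,2)·6! - C(5,3)·5! + C(5,4)·4! - C(5,5)·3!
= 40320 - 25200 + 7200 - 1200 + 120 - 6
= 21234

21234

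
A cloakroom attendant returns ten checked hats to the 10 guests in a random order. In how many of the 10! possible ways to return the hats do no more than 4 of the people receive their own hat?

# with exactly i fixed is C(10,i)·!(10-i); sum over i=0..4:
  i=0: C(10,0)·!10 = 1·1334961 = 1334961
  i=1: C(10,1)·!9 = 10·133496 = 1334960
  i=2: C(10,2)·!8 = 45·14833 = 667485
  i=3: C(10,3)·!7 = 120·1854 = 222480
  i=4: C(10,4)·!6 = 210·265 = 55650
Total = 3615536.

3615536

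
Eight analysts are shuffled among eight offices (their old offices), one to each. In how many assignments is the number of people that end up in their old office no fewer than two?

# with exactly i fixed is C(8,i)·!(8-i); sum over i=2..8:
  i=2: C(8,2)·!6 = 28·265 = 7420
  i=3: C(8,3)·!5 = 56·44 = 2464
  i=4: C(8,4)·!4 = 70·9 = 630
  i=5: C(8,5)·!3 = 56·2 = 112
  i=6: C(8,6)·!2 = 28·1 = 28
  i=7: C(8,7)·!1 = 8·0 = 0
  i=8: C(8,8)·!0 = 1·1 = 1
Total = 10655.

10655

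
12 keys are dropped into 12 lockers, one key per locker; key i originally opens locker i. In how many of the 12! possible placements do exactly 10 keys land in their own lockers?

66

Pick the 10 fixed positions: C(12,10) = 66 ways.
The other 2 form a derangement: !2 = 1.
Total: 66 × 1 = 66.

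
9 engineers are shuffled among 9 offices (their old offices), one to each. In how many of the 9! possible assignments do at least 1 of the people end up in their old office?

Sum C(9,i)·!(9-i) for i = 1..9:
  i=1: C(9,1)·!8 = 9·14833 = 133497
  i=2: C(9,2)·!7 = 36·1854 = 66744
  i=3: C(9,3)·!6 = 84·265 = 22260
  i=4: C(9,4)·!5 = 126·44 = 5544
  i=5: C(9,5)·!4 = 126·9 = 1134
  i=6: C(9,6)·!3 = 84·2 = 168
  i=7: C(9,7)·!2 = 36·1 = 36
  i=8: C(9,8)·!1 = 9·0 = 0
  i=9: C(9,9)·!0 = 1·1 = 1
Total = 229384.

229384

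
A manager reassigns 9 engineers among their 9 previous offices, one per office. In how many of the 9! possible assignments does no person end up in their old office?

133496

The number of derangements of 9 is !9 = Σ_{k=0}^{9} (-1)^k·9!/k!
= 9! - 9!/1! + 9!/2! - 9!/3! + 9!/4! - 9!/5! + 9!/6! - 9!/7! + 9!/8! - 9!/9!
= 362880 - 362880 + 181440 - 60480 + 15120 - 3024 + 504 - 72 + 9 - 1
= 133496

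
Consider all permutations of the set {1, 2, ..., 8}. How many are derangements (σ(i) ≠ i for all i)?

14833

Recurrence: !8 = 7·(!7 + !6).
!8 = 7·(1854 + 265) = 7·2119 = 14833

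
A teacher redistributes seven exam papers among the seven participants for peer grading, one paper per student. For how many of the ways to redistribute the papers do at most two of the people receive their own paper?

4633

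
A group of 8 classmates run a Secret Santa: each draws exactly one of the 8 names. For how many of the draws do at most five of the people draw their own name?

# with exactly i fixed is C(8,i)·!(8-i); sum over i=0..5:
  i=0: C(8,0)·!8 = 1·14833 = 14833
  i=1: C(8,1)·!7 = 8·1854 = 14832
  i=2: C(8,2)·!6 = 28·265 = 7420
  i=3: C(8,3)·!5 = 56·44 = 2464
  i=4: C(8,4)·!4 = 70·9 = 630
  i=5: C(8,5)·!3 = 56·2 = 112
Total = 40291.

40291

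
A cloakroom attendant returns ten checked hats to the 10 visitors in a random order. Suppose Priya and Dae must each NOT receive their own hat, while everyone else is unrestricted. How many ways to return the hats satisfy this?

2943360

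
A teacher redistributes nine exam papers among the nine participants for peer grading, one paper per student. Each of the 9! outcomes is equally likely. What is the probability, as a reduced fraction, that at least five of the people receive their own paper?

1339/362880

Favorable outcomes: Σ_{i≥5} C(9,i)·!(9-i) = 126·9 + 84·2 + 36·1 + 9·0 + 1·1 = 1339.
Total outcomes: 9! = 362880.
Probability = 1339/362880 = 1339/362880.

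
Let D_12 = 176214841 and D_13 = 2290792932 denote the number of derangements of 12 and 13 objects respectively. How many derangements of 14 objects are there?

32071101049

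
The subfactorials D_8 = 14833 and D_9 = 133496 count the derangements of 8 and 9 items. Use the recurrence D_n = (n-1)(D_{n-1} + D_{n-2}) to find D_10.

D_10 = (10-1)·(D_9 + D_8) = 9·(133496 + 14833) = 9·148329 = 1334961.

1334961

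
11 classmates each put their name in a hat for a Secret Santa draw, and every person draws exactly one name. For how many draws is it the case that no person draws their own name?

!11 is the nearest integer to 11!/e.
11! = 39916800, and 39916800/e ≈ 14684570.08, so !11 = 14684570.

14684570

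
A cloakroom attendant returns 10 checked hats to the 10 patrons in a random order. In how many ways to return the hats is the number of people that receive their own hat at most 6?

3628514

# with exactly i fixed is C(10,i)·!(10-i); sum over i=0..6:
  i=0: C(10,0)·!10 = 1·1334961 = 1334961
  i=1: C(10,1)·!9 = 10·133496 = 1334960
  i=2: C(10,2)·!8 = 45·14833 = 667485
  i=3: C(10,3)·!7 = 120·1854 = 222480
  i=4: C(10,4)·!6 = 210·265 = 55650
  i=5: C(10,5)·!5 = 252·44 = 11088
  i=6: C(10,6)·!4 = 210·9 = 1890
Total = 3628514.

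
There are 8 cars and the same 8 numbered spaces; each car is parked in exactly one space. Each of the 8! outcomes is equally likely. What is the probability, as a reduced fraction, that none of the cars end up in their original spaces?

Favorable outcomes: !8 = 14833.
Total outcomes: 8! = 40320.
Probability = 14833/40320 = 2119/5760.

2119/5760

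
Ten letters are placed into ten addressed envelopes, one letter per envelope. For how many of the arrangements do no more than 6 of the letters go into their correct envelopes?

3628514

# with exactly i fixed is C(10,i)·!(10-i); sum over i=0..6:
  i=0: C(10,0)·!10 = 1·1334961 = 1334961
  i=1: C(10,1)·!9 = 10·133496 = 1334960
  i=2: C(10,2)·!8 = 45·14833 = 667485
  i=3: C(10,3)·!7 = 120·1854 = 222480
  i=4: C(10,4)·!6 = 210·265 = 55650
  i=5: C(10,5)·!5 = 252·44 = 11088
  i=6: C(10,6)·!4 = 210·9 = 1890
Total = 3628514.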